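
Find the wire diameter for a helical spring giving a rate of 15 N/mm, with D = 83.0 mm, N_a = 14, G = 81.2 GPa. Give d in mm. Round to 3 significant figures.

10.4 mm

d = (8D³N_a·k / G)^(1/4) = (8·83.0³·14·15 / (81.2×10³))^0.25
  = (11830)^0.25 = 10.4291 mm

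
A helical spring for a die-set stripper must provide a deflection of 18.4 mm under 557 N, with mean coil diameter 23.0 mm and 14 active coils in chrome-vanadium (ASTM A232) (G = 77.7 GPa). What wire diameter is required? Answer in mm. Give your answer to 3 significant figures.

Required rate k = F/δ = 557/18.4 = 30.272 N/mm
d = (8D³N_a·k / G)^(1/4) = (8·23.0³·14·30.272 / (77.7×10³))^0.25
  = (530.91)^0.25 = 4.8001 mm

4.80 mm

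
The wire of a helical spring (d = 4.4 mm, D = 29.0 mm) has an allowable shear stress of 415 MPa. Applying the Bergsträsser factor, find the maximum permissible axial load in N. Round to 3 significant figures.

394 N

C = D/d = 29.0/4.4 = 6.5909
K_B = (4C+2)/(4C−3) = 28.364/23.364 = 1.2140
τ_max = K·8FD/(πd³) → F_max = τ_allow·πd³/(8DK)
F_max = 415·π·4.4³/(8·29.0·1.2140) = 1.1106e+05/281.65 = 394.32 N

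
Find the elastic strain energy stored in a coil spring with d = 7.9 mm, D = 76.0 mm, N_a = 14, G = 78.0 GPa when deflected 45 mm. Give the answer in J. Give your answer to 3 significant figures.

k = Gd⁴/(8D³N_a) = (78.0×10³)(7.9⁴)/(8·76.0³·14) = 6.1794 N/mm
U = ½kδ² = 0.5 × 6.1794 × 45² = 6256.6 N·mm = 6.2566 J

6.26 J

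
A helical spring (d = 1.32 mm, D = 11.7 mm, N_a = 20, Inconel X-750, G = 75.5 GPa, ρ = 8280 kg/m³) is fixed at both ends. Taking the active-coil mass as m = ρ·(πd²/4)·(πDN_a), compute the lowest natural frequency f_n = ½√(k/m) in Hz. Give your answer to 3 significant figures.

164 Hz

k = Gd⁴/(8D³N_a) = (75.5×10³)(1.32⁴)/(8·11.7³·20) = 0.89447 N/mm = 894.47 N/m
Wire length L = πDN_a = π·11.7·20 = 735.13 mm
m = ρ·(πd²/4)·L = 8280 × 1.3685×10⁻⁶ m² × 0.73513 m = 0.0083298 kg
f_n = ½√(k/m) = 0.5·√(894.47/0.0083298) = 0.5·√(1.0738e+05) = 163.85 Hz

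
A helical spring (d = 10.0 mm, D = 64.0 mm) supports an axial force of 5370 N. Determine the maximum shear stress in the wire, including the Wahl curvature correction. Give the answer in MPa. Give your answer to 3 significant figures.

1080 MPa

Spring index C = D/d = 64.0/10.0 = 6.4000
K_W = (4C−1)/(4C−4) + 0.615/C = 24.600/21.600 + 0.0961 = 1.2350
τ₀ = 8FD/(πd³) = 8·5370·64.0/(π·10.0³) = 2.74944e+06/3141.6 = 875.17 MPa
τ_max = K·τ₀ = 1.2350 × 875.17 = 1080.8 MPa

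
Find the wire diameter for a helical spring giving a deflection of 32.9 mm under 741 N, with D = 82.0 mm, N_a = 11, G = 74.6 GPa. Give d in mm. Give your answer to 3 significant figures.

11.0 mm

Required rate k = F/δ = 741/32.9 = 22.523 N/mm
d = (8D³N_a·k / G)^(1/4) = (8·82.0³·11·22.523 / (74.6×10³))^0.25
  = (14649)^0.25 = 11.0015 mm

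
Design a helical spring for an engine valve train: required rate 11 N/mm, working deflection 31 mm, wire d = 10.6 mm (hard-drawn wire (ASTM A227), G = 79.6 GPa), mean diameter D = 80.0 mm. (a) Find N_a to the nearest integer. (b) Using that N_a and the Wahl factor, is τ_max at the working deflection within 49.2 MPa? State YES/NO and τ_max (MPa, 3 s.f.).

(a) 22 coils; (b) NO, τ_max = 70.7 MPa

N_a = Gd⁴/(8D³k) = (79.6×10³)(10.6⁴)/(8·80.0³·11) = 22.3 → N_a = 22
Actual rate k = Gd⁴/(8D³·22) = 11.152 N/mm
Working load F = kδ = 11.152·31 = 345.71 N
C = 80.0/10.6 = 7.5472; K_W = (4C−1)/(4C−4)+0.615/C = 1.1960
τ_max = K_W·8FD/(πd³) = 1.1960·59.133 = 70.725 MPa
τ_max > 49.2 MPa → exceeds allowable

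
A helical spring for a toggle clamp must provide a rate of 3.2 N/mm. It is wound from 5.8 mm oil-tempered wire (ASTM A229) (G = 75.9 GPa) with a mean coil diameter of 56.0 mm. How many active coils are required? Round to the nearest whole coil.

N_a = Gd⁴/(8D³k) = (75.9×10³ × 5.8⁴)/(8 × 56.0³ × 3.2)
    = 8.58922e+07 / 4.49577e+06 = 19.11 → 19 coils

19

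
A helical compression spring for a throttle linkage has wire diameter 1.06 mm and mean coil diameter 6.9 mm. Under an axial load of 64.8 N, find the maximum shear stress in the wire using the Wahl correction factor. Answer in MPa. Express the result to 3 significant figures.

Spring index C = D/d = 6.9/1.06 = 6.5094
K_W = (4C−1)/(4C−4) + 0.615/C = 25.038/22.038 + 0.0945 = 1.2306
τ₀ = 8FD/(πd³) = 8·64.8·6.9/(π·1.06³) = 3576.96/3.7417 = 955.98 MPa
τ_max = K·τ₀ = 1.2306 × 955.98 = 1176.4 MPa

1180 MPa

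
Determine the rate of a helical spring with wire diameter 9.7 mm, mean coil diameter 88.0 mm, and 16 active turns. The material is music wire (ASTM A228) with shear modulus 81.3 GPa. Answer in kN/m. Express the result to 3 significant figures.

k = Gd⁴/(8D³N_a) = (81.3×10³ × 9.7⁴) / (8 × 88.0³ × 16)
  = 7.19743e+08 / 8.72284e+07 = 8.2512 N/mm

8.25 kN/m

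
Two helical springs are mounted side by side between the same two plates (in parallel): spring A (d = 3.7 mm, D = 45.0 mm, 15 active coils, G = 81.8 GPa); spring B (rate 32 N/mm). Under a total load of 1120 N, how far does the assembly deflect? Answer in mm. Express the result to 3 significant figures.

33.5 mm

k_A = Gd⁴/(8D³N_a) = (81.8×10³)(3.7⁴)/(8·45.0³·15) = 1.402 N/mm
Parallel: k_eq = 1.402 + 32 = 33.402 N/mm
δ = F/k_eq = 1120/33.402 = 33.531 mm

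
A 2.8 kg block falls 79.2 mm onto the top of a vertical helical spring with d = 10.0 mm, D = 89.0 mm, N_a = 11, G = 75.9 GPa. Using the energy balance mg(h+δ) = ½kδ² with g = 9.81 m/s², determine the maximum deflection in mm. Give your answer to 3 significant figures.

21.2 mm

k = Gd⁴/(8D³N_a) = (75.9×10³)(10.0⁴)/(8·89.0³·11) = 12.235 N/mm
W = mg = 2.8 × 9.81 = 27.468 N
½kδ² − Wδ − Wh = 0 → δ = (W + √(W² + 2kWh))/k
δ = (27.468 + √(754.49 + 53231.8))/12.235 = (27.468 + 232.35)/12.235 = 21.236 mm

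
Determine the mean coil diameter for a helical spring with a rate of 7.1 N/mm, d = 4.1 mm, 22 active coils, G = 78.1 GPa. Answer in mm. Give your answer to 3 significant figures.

D = (Gd⁴/(8N_a·k))^(1/3) = (78.1×10³·4.1⁴/(8·22·7.1))^(1/3)
  = (17661)^(1/3) = 26.0418 mm

26.0 mm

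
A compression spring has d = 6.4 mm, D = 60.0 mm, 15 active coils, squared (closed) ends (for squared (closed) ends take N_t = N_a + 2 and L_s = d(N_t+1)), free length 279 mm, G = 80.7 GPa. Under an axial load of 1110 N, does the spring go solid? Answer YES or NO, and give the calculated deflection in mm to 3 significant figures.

YES, δ = 213 mm

k = Gd⁴/(8D³N_a) = (80.7×10³)(6.4⁴)/(8·60.0³·15) = 5.2235 N/mm
N_t = 17; L_s = 6.4·18 = 115.2 mm; δ_solid = L₀ − L_s = 279 − 115.2 = 163.8 mm
δ = F/k = 1110/5.2235 = 212.5 mm
δ ≥ δ_solid → spring goes solid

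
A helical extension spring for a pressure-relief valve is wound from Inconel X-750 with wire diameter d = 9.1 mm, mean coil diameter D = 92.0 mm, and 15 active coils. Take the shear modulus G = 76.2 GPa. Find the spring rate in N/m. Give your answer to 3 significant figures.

k = Gd⁴/(8D³N_a) = (76.2×10³ × 9.1⁴) / (8 × 92.0³ × 15)
  = 5.22541e+08 / 9.34426e+07 = 5.5921 N/mm = 5592.1 N/m

5590 N/m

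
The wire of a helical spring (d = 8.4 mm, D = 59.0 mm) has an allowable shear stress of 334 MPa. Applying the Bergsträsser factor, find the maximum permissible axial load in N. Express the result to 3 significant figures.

C = D/d = 59.0/8.4 = 7.0238
K_B = (4C+2)/(4C−3) = 30.095/25.095 = 1.1992
τ_max = K·8FD/(πd³) → F_max = τ_allow·πd³/(8DK)
F_max = 334·π·8.4³/(8·59.0·1.1992) = 6.2192e+05/566.04 = 1098.7 N

1100 N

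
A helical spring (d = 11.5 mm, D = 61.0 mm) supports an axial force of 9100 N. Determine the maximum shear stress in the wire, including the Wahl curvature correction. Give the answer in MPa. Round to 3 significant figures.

Spring index C = D/d = 61.0/11.5 = 5.3043
K_W = (4C−1)/(4C−4) + 0.615/C = 20.217/17.217 + 0.1159 = 1.2902
τ₀ = 8FD/(πd³) = 8·9100·61.0/(π·11.5³) = 4.4408e+06/4778 = 929.43 MPa
τ_max = K·τ₀ = 1.2902 × 929.43 = 1199.1 MPa

1200 MPa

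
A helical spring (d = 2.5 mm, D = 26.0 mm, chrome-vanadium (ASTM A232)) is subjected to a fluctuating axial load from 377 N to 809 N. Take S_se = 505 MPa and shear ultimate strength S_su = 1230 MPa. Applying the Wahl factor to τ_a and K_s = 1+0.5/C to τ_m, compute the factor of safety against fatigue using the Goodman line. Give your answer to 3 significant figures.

0.238

C = D/d = 26.0/2.5 = 10.4000; K_W = (4C−1)/(4C−4)+0.615/C = 1.1389; K_s = 1+0.5/C = 1.0481
F_a = (F_max−F_min)/2 = 216 N; F_m = (F_max+F_min)/2 = 593 N
τ_a = K_W·8F_aD/(πd³) = 1.1389 × 915.27 = 1042.4 MPa
τ_m = K_s·8F_mD/(πd³) = 1.0481 × 2512.7 = 2633.5 MPa
Goodman: 1/n_f = τ_a/S_se + τ_m/S_su = 1042.4/505 + 2633.5/1230 = 2.06419 + 2.14110 = 4.2053
n_f = 1/4.2053 = 0.2378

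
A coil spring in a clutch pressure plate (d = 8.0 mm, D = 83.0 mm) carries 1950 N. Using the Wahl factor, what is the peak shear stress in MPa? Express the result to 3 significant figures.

917 MPa

Spring index C = D/d = 83.0/8.0 = 10.3750
K_W = (4C−1)/(4C−4) + 0.615/C = 40.500/37.500 + 0.0593 = 1.1393
τ₀ = 8FD/(πd³) = 8·1950·83.0/(π·8.0³) = 1.2948e+06/1608.5 = 804.98 MPa
τ_max = K·τ₀ = 1.1393 × 804.98 = 917.09 MPa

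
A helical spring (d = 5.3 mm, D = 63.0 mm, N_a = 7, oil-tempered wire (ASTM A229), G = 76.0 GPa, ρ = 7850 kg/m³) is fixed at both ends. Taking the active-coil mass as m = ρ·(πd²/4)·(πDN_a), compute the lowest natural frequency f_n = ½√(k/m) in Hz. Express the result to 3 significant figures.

66.8 Hz

k = Gd⁴/(8D³N_a) = (76.0×10³)(5.3⁴)/(8·63.0³·7) = 4.2826 N/mm = 4282.6 N/m
Wire length L = πDN_a = π·63.0·7 = 1385.4 mm
m = ρ·(πd²/4)·L = 7850 × 22.062×10⁻⁶ m² × 1.3854 m = 0.23994 kg
f_n = ½√(k/m) = 0.5·√(4282.6/0.23994) = 0.5·√(17849) = 66.8 Hz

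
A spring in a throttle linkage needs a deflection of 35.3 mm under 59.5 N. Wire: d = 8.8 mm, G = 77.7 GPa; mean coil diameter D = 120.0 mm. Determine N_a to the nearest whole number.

20

Required rate k = F/δ = 59.5/35.3 = 1.6856 N/mm
N_a = Gd⁴/(8D³k) = (77.7×10³ × 8.8⁴)/(8 × 120.0³ × 1.6856)
    = 4.65963e+08 / 2.33011e+07 = 20 → 20 coils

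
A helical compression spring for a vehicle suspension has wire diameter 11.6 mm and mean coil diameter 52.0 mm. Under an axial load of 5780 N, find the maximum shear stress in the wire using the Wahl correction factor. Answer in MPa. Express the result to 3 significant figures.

Spring index C = D/d = 52.0/11.6 = 4.4828
K_W = (4C−1)/(4C−4) + 0.615/C = 16.931/13.931 + 0.1372 = 1.3525
τ₀ = 8FD/(πd³) = 8·5780·52.0/(π·11.6³) = 2.40448e+06/4903.7 = 490.34 MPa
τ_max = K·τ₀ = 1.3525 × 490.34 = 663.2 MPa

663 MPa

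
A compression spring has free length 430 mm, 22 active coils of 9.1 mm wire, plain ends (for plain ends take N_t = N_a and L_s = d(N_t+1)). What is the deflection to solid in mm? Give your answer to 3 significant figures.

N_t = 22; L_s = 9.1·23 = 209.3 mm
δ_solid = L₀ − L_s = 430 − 209.3 = 220.7 mm

221 mm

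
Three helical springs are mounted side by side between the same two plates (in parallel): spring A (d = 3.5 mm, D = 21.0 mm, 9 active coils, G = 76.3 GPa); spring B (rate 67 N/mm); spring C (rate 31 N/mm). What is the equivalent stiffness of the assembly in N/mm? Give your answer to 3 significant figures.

k_A = Gd⁴/(8D³N_a) = (76.3×10³)(3.5⁴)/(8·21.0³·9) = 17.171 N/mm
Parallel: k_eq = 17.171 + 67 + 31 = 115.17 N/mm

115 N/mm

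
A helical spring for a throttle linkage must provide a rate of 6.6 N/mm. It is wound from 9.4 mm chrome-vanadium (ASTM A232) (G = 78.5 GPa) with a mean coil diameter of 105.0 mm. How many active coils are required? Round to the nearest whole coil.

N_a = Gd⁴/(8D³k) = (78.5×10³ × 9.4⁴)/(8 × 105.0³ × 6.6)
    = 6.12888e+08 / 6.11226e+07 = 10.03 → 10 coils

10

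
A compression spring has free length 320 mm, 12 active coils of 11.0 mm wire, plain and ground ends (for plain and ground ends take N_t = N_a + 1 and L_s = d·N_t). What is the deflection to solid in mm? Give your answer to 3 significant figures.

N_t = 13; L_s = 11.0·13 = 143 mm
δ_solid = L₀ − L_s = 320 − 143 = 177 mm

177 mm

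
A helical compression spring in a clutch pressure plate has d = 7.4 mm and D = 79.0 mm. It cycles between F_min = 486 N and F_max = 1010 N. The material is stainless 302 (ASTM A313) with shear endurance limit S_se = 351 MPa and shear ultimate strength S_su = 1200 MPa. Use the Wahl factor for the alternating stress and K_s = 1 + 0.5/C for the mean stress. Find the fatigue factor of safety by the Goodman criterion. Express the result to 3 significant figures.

C = D/d = 79.0/7.4 = 10.6757; K_W = (4C−1)/(4C−4)+0.615/C = 1.1351; K_s = 1+0.5/C = 1.0468
F_a = (F_max−F_min)/2 = 262 N; F_m = (F_max+F_min)/2 = 748 N
τ_a = K_W·8F_aD/(πd³) = 1.1351 × 130.07 = 147.64 MPa
τ_m = K_s·8F_mD/(πd³) = 1.0468 × 371.34 = 388.73 MPa
Goodman: 1/n_f = τ_a/S_se + τ_m/S_su = 147.64/351 + 388.73/1200 = 0.42064 + 0.32394 = 0.74458
n_f = 1/0.74458 = 1.343

1.34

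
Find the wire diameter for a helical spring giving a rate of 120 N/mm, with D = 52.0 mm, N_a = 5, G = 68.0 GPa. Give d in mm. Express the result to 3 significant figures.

d = (8D³N_a·k / G)^(1/4) = (8·52.0³·5·120 / (68.0×10³))^0.25
  = (9925.3)^0.25 = 9.9813 mm

9.98 mm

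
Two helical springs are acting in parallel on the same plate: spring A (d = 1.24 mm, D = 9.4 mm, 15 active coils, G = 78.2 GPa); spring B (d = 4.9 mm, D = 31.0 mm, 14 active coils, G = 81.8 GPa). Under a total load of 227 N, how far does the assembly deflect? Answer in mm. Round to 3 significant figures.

k_A = Gd⁴/(8D³N_a) = (78.2×10³)(1.24⁴)/(8·9.4³·15) = 1.8549 N/mm
k_B = Gd⁴/(8D³N_a) = (81.8×10³)(4.9⁴)/(8·31.0³·14) = 14.133 N/mm
Parallel: k_eq = 1.8549 + 14.133 = 15.988 N/mm
δ = F/k_eq = 227/15.988 = 14.198 mm

14.2 mm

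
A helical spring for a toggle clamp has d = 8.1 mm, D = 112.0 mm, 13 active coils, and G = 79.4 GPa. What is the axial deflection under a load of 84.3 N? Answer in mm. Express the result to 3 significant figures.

k = Gd⁴/(8D³N_a) = (79.4×10³)(8.1⁴)/(8·112.0³·13) = 2.3392 N/mm
δ = F/k = 84.3 / 2.3392 = 36.037 mm

36.0 mm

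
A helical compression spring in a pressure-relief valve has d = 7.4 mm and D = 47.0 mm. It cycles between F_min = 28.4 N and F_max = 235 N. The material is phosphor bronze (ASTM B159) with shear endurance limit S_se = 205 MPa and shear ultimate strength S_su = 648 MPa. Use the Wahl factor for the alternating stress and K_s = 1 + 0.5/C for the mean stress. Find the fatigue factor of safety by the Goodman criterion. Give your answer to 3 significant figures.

C = D/d = 47.0/7.4 = 6.3514; K_W = (4C−1)/(4C−4)+0.615/C = 1.2370; K_s = 1+0.5/C = 1.0787
F_a = (F_max−F_min)/2 = 103.3 N; F_m = (F_max+F_min)/2 = 131.7 N
τ_a = K_W·8F_aD/(πd³) = 1.2370 × 30.51 = 37.74 MPa
τ_m = K_s·8F_mD/(πd³) = 1.0787 × 38.898 = 41.96 MPa
Goodman: 1/n_f = τ_a/S_se + τ_m/S_su = 37.74/205 + 41.96/648 = 0.18410 + 0.06475 = 0.24885
n_f = 1/0.24885 = 4.018

4.02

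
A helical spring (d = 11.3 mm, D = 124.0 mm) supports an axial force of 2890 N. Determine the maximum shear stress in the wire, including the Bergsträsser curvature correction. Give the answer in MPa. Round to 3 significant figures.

710 MPa

Spring index C = D/d = 124.0/11.3 = 10.9735
K_B = (4C+2)/(4C−3) = 45.894/40.894 = 1.1223
τ₀ = 8FD/(πd³) = 8·2890·124.0/(π·11.3³) = 2.86688e+06/4533 = 632.45 MPa
τ_max = K·τ₀ = 1.1223 × 632.45 = 709.78 MPa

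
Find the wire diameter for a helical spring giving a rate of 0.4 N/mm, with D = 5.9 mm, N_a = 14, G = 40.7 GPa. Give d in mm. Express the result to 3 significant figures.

0.690 mm

d = (8D³N_a·k / G)^(1/4) = (8·5.9³·14·0.4 / (40.7×10³))^0.25
  = (0.22607)^0.25 = 0.6895 mm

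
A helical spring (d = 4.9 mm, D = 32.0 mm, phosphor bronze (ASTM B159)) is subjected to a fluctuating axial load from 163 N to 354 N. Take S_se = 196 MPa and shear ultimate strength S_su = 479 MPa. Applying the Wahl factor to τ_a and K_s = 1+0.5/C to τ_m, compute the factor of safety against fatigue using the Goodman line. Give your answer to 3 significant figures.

C = D/d = 32.0/4.9 = 6.5306; K_W = (4C−1)/(4C−4)+0.615/C = 1.2298; K_s = 1+0.5/C = 1.0766
F_a = (F_max−F_min)/2 = 95.5 N; F_m = (F_max+F_min)/2 = 258.5 N
τ_a = K_W·8F_aD/(πd³) = 1.2298 × 66.146 = 81.345 MPa
τ_m = K_s·8F_mD/(πd³) = 1.0766 × 179.05 = 192.75 MPa
Goodman: 1/n_f = τ_a/S_se + τ_m/S_su = 81.345/196 + 192.75/479 = 0.41503 + 0.40241 = 0.81744
n_f = 1/0.81744 = 1.223

1.22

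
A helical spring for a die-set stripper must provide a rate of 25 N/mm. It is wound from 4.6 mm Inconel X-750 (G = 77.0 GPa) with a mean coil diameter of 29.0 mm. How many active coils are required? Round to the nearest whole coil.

N_a = Gd⁴/(8D³k) = (77.0×10³ × 4.6⁴)/(8 × 29.0³ × 25)
    = 3.44764e+07 / 4.8778e+06 = 7.068 → 7 coils

7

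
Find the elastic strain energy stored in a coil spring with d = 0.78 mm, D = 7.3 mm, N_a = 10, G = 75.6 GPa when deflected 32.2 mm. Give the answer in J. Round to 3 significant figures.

0.466 J

k = Gd⁴/(8D³N_a) = (75.6×10³)(0.78⁴)/(8·7.3³·10) = 0.89917 N/mm
U = ½kδ² = 0.5 × 0.89917 × 32.2² = 466.15 N·mm = 0.46615 J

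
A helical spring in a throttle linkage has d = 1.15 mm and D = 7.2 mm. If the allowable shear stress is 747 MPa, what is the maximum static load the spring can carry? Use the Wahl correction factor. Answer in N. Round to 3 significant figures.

49.9 N

C = D/d = 7.2/1.15 = 6.2609
K_W = (4C−1)/(4C−4) + 0.615/C = 24.043/21.043 + 0.0982 = 1.2408
τ_max = K·8FD/(πd³) → F_max = τ_allow·πd³/(8DK)
F_max = 747·π·1.15³/(8·7.2·1.2408) = 3569.1/71.47 = 49.939 N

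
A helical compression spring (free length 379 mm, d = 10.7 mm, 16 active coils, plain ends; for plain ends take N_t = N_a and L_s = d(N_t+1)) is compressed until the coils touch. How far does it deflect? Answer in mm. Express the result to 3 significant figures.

N_t = 16; L_s = 10.7·17 = 181.9 mm
δ_solid = L₀ − L_s = 379 − 181.9 = 197.1 mm

197 mm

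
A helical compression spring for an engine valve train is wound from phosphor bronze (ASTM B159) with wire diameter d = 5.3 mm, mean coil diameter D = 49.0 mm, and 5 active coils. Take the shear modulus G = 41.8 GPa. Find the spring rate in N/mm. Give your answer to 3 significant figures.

k = Gd⁴/(8D³N_a) = (41.8×10³ × 5.3⁴) / (8 × 49.0³ × 5)
  = 3.29822e+07 / 4.70596e+06 = 7.0086 N/mm

7.01 N/mm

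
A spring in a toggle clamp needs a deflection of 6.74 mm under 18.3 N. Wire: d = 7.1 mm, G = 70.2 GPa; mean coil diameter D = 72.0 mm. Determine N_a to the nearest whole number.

22

Required rate k = F/δ = 18.3/6.74 = 2.7151 N/mm
N_a = Gd⁴/(8D³k) = (70.2×10³ × 7.1⁴)/(8 × 72.0³ × 2.7151)
    = 1.7839e+08 / 8.10735e+06 = 22 → 22 coils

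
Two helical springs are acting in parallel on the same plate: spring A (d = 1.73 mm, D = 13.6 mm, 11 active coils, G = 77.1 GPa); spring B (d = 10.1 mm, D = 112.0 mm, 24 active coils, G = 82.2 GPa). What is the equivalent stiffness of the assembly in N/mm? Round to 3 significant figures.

6.29 N/mm

k_A = Gd⁴/(8D³N_a) = (77.1×10³)(1.73⁴)/(8·13.6³·11) = 3.1199 N/mm
k_B = Gd⁴/(8D³N_a) = (82.2×10³)(10.1⁴)/(8·112.0³·24) = 3.171 N/mm
Parallel: k_eq = 3.1199 + 3.171 = 6.2909 N/mm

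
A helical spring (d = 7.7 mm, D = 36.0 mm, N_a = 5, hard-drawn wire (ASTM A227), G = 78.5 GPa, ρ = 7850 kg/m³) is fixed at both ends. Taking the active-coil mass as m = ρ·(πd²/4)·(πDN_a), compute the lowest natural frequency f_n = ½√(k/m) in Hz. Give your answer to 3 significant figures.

k = Gd⁴/(8D³N_a) = (78.5×10³)(7.7⁴)/(8·36.0³·5) = 147.86 N/mm = 1.4786e+05 N/m
Wire length L = πDN_a = π·36.0·5 = 565.49 mm
m = ρ·(πd²/4)·L = 7850 × 46.566×10⁻⁶ m² × 0.56549 m = 0.20671 kg
f_n = ½√(k/m) = 0.5·√(1.4786e+05/0.20671) = 0.5·√(7.1532e+05) = 422.88 Hz

423 Hz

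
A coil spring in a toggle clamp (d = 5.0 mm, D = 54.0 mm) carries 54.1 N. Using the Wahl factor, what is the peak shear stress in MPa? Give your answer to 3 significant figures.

67.5 MPa

Spring index C = D/d = 54.0/5.0 = 10.8000
K_W = (4C−1)/(4C−4) + 0.615/C = 42.200/39.200 + 0.0569 = 1.1335
τ₀ = 8FD/(πd³) = 8·54.1·54.0/(π·5.0³) = 23371.2/392.7 = 59.514 MPa
τ_max = K·τ₀ = 1.1335 × 59.514 = 67.458 MPa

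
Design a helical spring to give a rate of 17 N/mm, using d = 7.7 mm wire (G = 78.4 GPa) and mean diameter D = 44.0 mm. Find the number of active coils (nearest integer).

N_a = Gd⁴/(8D³k) = (78.4×10³ × 7.7⁴)/(8 × 44.0³ × 17)
    = 2.756e+08 / 1.1585e+07 = 23.79 → 24 coils

24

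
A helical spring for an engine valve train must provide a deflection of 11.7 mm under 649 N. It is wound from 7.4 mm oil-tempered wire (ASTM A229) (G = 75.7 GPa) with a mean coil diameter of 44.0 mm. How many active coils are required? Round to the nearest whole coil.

Required rate k = F/δ = 649/11.7 = 55.47 N/mm
N_a = Gd⁴/(8D³k) = (75.7×10³ × 7.4⁴)/(8 × 44.0³ × 55.47)
    = 2.26998e+08 / 3.78013e+07 = 6.005 → 6 coils

6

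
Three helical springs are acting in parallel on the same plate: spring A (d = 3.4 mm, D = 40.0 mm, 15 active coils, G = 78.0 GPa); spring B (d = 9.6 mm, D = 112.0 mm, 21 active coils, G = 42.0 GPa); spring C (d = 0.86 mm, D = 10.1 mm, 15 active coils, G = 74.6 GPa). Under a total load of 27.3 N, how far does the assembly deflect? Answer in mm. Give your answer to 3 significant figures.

8.53 mm

k_A = Gd⁴/(8D³N_a) = (78.0×10³)(3.4⁴)/(8·40.0³·15) = 1.3572 N/mm
k_B = Gd⁴/(8D³N_a) = (42.0×10³)(9.6⁴)/(8·112.0³·21) = 1.5114 N/mm
k_C = Gd⁴/(8D³N_a) = (74.6×10³)(0.86⁴)/(8·10.1³·15) = 0.33006 N/mm
Parallel: k_eq = 1.3572 + 1.5114 + 0.33006 = 3.1986 N/mm
δ = F/k_eq = 27.3/3.1986 = 8.5349 mm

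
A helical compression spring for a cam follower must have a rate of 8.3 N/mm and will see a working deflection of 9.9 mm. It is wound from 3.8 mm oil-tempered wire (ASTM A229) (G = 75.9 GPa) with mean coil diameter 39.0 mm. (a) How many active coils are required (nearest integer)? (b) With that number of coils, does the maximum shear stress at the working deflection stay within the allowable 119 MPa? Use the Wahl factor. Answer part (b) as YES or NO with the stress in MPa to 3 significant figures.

(a) 4 coils; (b) NO, τ_max = 170 MPa

N_a = Gd⁴/(8D³k) = (75.9×10³)(3.8⁴)/(8·39.0³·8.3) = 4.018 → N_a = 4
Actual rate k = Gd⁴/(8D³·4) = 8.3374 N/mm
Working load F = kδ = 8.3374·9.9 = 82.541 N
C = 39.0/3.8 = 10.2632; K_W = (4C−1)/(4C−4)+0.615/C = 1.1409
τ_max = K_W·8FD/(πd³) = 1.1409·149.39 = 170.44 MPa
τ_max > 119 MPa → exceeds allowable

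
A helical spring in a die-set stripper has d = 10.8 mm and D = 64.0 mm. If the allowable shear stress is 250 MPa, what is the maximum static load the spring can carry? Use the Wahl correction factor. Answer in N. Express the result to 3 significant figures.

1540 N

C = D/d = 64.0/10.8 = 5.9259
K_W = (4C−1)/(4C−4) + 0.615/C = 22.704/19.704 + 0.1038 = 1.2560
τ_max = K·8FD/(πd³) → F_max = τ_allow·πd³/(8DK)
F_max = 250·π·10.8³/(8·64.0·1.2560) = 9.8938e+05/643.09 = 1538.5 N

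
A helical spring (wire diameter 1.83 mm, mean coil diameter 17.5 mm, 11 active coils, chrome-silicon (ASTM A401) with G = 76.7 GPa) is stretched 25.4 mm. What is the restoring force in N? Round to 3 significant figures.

46.3 N

k = Gd⁴/(8D³N_a) = (76.7×10³)(1.83⁴)/(8·17.5³·11) = 1.8239 N/mm
F = k·δ = 1.8239 × 25.4 = 46.327 N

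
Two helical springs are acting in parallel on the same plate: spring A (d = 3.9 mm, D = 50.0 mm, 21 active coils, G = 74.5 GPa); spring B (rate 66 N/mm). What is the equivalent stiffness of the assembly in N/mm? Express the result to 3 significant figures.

k_A = Gd⁴/(8D³N_a) = (74.5×10³)(3.9⁴)/(8·50.0³·21) = 0.82072 N/mm
Parallel: k_eq = 0.82072 + 66 = 66.821 N/mm

66.8 N/mm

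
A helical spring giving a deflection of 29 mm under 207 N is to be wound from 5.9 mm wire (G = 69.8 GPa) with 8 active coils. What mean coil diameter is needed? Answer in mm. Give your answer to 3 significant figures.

57.0 mm

Required rate k = F/δ = 207/29 = 7.1379 N/mm
D = (Gd⁴/(8N_a·k))^(1/3) = (69.8×10³·5.9⁴/(8·8·7.1379))^(1/3)
  = (185145)^(1/3) = 56.9950 mm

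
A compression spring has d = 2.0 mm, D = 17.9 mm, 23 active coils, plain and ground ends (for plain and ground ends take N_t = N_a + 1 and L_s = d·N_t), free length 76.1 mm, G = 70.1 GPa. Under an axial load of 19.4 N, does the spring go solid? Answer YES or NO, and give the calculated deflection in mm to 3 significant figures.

k = Gd⁴/(8D³N_a) = (70.1×10³)(2.0⁴)/(8·17.9³·23) = 1.0628 N/mm
N_t = 24; L_s = 2.0·24 = 48 mm; δ_solid = L₀ − L_s = 76.1 − 48 = 28.1 mm
δ = F/k = 19.4/1.0628 = 18.253 mm
δ < δ_solid → spring does not go solid

NO, δ = 18.3 mm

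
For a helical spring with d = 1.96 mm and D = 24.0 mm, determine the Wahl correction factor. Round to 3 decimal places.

1.117

C = D/d = 24.0/1.96 = 12.2449
K_W = (4C−1)/(4C−4) + 0.615/C = 47.980/44.980 + 0.0502 = 1.1169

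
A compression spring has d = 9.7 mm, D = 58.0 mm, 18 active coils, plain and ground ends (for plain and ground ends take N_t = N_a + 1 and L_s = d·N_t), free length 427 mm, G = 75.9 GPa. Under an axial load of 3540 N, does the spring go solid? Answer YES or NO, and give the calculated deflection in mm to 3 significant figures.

NO, δ = 148 mm

k = Gd⁴/(8D³N_a) = (75.9×10³)(9.7⁴)/(8·58.0³·18) = 23.916 N/mm
N_t = 19; L_s = 9.7·19 = 184.3 mm; δ_solid = L₀ − L_s = 427 − 184.3 = 242.7 mm
δ = F/k = 3540/23.916 = 148.02 mm
δ < δ_solid → spring does not go solid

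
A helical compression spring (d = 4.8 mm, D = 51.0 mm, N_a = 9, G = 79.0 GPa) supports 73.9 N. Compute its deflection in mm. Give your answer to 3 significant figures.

16.8 mm

k = Gd⁴/(8D³N_a) = (79.0×10³)(4.8⁴)/(8·51.0³·9) = 4.3909 N/mm
δ = F/k = 73.9 / 4.3909 = 16.83 mm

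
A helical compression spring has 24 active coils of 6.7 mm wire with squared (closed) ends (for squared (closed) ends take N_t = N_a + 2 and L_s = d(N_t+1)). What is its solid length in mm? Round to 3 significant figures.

181 mm

squared (closed) ends: N_t = N_a + 2 = 24 + 2 = 26
L_s = d·(N_t+1) = 6.7 × 27 = 180.9 mm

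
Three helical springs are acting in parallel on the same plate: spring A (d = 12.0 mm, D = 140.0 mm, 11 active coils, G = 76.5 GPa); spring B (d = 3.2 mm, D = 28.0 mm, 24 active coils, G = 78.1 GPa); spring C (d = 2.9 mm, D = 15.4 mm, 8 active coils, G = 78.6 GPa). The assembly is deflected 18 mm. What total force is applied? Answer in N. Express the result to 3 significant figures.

k_A = Gd⁴/(8D³N_a) = (76.5×10³)(12.0⁴)/(8·140.0³·11) = 6.5693 N/mm
k_B = Gd⁴/(8D³N_a) = (78.1×10³)(3.2⁴)/(8·28.0³·24) = 1.943 N/mm
k_C = Gd⁴/(8D³N_a) = (78.6×10³)(2.9⁴)/(8·15.4³·8) = 23.783 N/mm
Parallel: k_eq = 6.5693 + 1.943 + 23.783 = 32.296 N/mm
F = k_eq·δ = 32.296·18 = 581.32 N

581 N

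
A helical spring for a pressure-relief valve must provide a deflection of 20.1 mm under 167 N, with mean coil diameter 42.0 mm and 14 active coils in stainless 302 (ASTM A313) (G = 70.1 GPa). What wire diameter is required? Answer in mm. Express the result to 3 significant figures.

Required rate k = F/δ = 167/20.1 = 8.3085 N/mm
d = (8D³N_a·k / G)^(1/4) = (8·42.0³·14·8.3085 / (70.1×10³))^0.25
  = (983.49)^0.25 = 5.6001 mm

5.60 mm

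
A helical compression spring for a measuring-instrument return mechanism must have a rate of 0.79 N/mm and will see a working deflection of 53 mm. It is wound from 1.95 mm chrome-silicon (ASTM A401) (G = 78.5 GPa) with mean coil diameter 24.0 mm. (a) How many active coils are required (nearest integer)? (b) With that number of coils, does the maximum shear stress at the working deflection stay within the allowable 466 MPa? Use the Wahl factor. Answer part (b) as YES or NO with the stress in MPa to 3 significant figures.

N_a = Gd⁴/(8D³k) = (78.5×10³)(1.95⁴)/(8·24.0³·0.79) = 12.99 → N_a = 13
Actual rate k = Gd⁴/(8D³·13) = 0.78948 N/mm
Working load F = kδ = 0.78948·53 = 41.842 N
C = 24.0/1.95 = 12.3077; K_W = (4C−1)/(4C−4)+0.615/C = 1.1163
τ_max = K_W·8FD/(πd³) = 1.1163·344.88 = 384.98 MPa
τ_max ≤ 466 MPa → acceptable

(a) 13 coils; (b) YES, τ_max = 385 MPa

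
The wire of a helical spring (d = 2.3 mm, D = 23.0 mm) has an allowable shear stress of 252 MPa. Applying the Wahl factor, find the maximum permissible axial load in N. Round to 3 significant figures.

C = D/d = 23.0/2.3 = 10.0000
K_W = (4C−1)/(4C−4) + 0.615/C = 39.000/36.000 + 0.0615 = 1.1448
τ_max = K·8FD/(πd³) → F_max = τ_allow·πd³/(8DK)
F_max = 252·π·2.3³/(8·23.0·1.1448) = 9632.4/210.65 = 45.727 N

45.7 N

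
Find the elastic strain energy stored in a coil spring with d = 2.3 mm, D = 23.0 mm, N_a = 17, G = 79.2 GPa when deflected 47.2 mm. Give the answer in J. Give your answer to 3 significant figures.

k = Gd⁴/(8D³N_a) = (79.2×10³)(2.3⁴)/(8·23.0³·17) = 1.3394 N/mm
U = ½kδ² = 0.5 × 1.3394 × 47.2² = 1492 N·mm = 1.492 J

1.49 J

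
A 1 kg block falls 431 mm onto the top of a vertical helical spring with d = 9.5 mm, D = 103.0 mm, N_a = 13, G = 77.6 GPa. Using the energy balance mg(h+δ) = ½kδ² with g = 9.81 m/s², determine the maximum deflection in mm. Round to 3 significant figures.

k = Gd⁴/(8D³N_a) = (77.6×10³)(9.5⁴)/(8·103.0³·13) = 5.5617 N/mm
W = mg = 1 × 9.81 = 9.81 N
½kδ² − Wδ − Wh = 0 → δ = (W + √(W² + 2kWh))/k
δ = (9.81 + √(96.236 + 47031.3))/5.5617 = (9.81 + 217.09)/5.5617 = 40.796 mm

40.8 mm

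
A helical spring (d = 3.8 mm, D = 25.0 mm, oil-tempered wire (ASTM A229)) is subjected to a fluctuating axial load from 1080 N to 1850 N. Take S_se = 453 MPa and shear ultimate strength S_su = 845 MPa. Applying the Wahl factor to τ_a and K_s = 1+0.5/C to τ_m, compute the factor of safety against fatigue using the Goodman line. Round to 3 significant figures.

0.296

C = D/d = 25.0/3.8 = 6.5789; K_W = (4C−1)/(4C−4)+0.615/C = 1.2279; K_s = 1+0.5/C = 1.0760
F_a = (F_max−F_min)/2 = 385 N; F_m = (F_max+F_min)/2 = 1465 N
τ_a = K_W·8F_aD/(πd³) = 1.2279 × 446.67 = 548.48 MPa
τ_m = K_s·8F_mD/(πd³) = 1.0760 × 1699.7 = 1828.9 MPa
Goodman: 1/n_f = τ_a/S_se + τ_m/S_su = 548.48/453 + 1828.9/845 = 1.21076 + 2.16433 = 3.3751
n_f = 1/3.3751 = 0.2963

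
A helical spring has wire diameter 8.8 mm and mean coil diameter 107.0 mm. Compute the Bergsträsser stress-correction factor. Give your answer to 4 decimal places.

C = D/d = 107.0/8.8 = 12.1591
K_B = (4C+2)/(4C−3) = 50.636/45.636 = 1.1096

1.1096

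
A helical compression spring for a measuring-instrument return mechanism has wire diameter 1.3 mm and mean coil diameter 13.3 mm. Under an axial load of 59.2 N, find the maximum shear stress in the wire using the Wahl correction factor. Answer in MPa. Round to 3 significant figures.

1040 MPa

Spring index C = D/d = 13.3/1.3 = 10.2308
K_W = (4C−1)/(4C−4) + 0.615/C = 39.923/36.923 + 0.0601 = 1.1414
τ₀ = 8FD/(πd³) = 8·59.2·13.3/(π·1.3³) = 6298.88/6.9021 = 912.61 MPa
τ_max = K·τ₀ = 1.1414 × 912.61 = 1041.6 MPa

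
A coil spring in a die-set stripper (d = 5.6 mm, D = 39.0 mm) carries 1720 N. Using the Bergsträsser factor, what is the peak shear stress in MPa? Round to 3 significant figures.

1170 MPa

Spring index C = D/d = 39.0/5.6 = 6.9643
K_B = (4C+2)/(4C−3) = 29.857/24.857 = 1.2011
τ₀ = 8FD/(πd³) = 8·1720·39.0/(π·5.6³) = 536640/551.71 = 972.68 MPa
τ_max = K·τ₀ = 1.2011 × 972.68 = 1168.3 MPa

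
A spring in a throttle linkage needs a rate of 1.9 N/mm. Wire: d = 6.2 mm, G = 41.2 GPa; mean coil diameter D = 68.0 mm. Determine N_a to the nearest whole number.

N_a = Gd⁴/(8D³k) = (41.2×10³ × 6.2⁴)/(8 × 68.0³ × 1.9)
    = 6.08785e+07 / 4.77937e+06 = 12.74 → 13 coils

13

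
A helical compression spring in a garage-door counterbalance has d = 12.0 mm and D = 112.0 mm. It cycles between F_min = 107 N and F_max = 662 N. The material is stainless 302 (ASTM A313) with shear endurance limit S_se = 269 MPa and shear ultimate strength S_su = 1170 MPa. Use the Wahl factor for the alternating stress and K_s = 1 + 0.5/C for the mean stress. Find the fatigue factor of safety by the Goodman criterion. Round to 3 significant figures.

3.94

C = D/d = 112.0/12.0 = 9.3333; K_W = (4C−1)/(4C−4)+0.615/C = 1.1559; K_s = 1+0.5/C = 1.0536
F_a = (F_max−F_min)/2 = 277.5 N; F_m = (F_max+F_min)/2 = 384.5 N
τ_a = K_W·8F_aD/(πd³) = 1.1559 × 45.801 = 52.941 MPa
τ_m = K_s·8F_mD/(πd³) = 1.0536 × 63.462 = 66.861 MPa
Goodman: 1/n_f = τ_a/S_se + τ_m/S_su = 52.941/269 + 66.861/1170 = 0.19681 + 0.05715 = 0.25395
n_f = 1/0.25395 = 3.938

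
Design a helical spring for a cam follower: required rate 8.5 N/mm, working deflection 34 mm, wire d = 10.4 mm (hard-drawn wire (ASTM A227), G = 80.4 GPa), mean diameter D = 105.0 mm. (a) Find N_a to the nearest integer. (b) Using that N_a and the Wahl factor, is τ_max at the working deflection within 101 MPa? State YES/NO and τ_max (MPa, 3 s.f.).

(a) 12 coils; (b) YES, τ_max = 78.2 MPa

N_a = Gd⁴/(8D³k) = (80.4×10³)(10.4⁴)/(8·105.0³·8.5) = 11.95 → N_a = 12
Actual rate k = Gd⁴/(8D³·12) = 8.4635 N/mm
Working load F = kδ = 8.4635·34 = 287.76 N
C = 105.0/10.4 = 10.0962; K_W = (4C−1)/(4C−4)+0.615/C = 1.1434
τ_max = K_W·8FD/(πd³) = 1.1434·68.4 = 78.207 MPa
τ_max ≤ 101 MPa → acceptable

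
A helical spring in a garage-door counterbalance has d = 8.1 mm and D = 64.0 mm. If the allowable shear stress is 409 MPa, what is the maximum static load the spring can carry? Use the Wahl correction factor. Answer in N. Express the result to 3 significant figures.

C = D/d = 64.0/8.1 = 7.9012
K_W = (4C−1)/(4C−4) + 0.615/C = 30.605/27.605 + 0.0778 = 1.1865
τ_max = K·8FD/(πd³) → F_max = τ_allow·πd³/(8DK)
F_max = 409·π·8.1³/(8·64.0·1.1865) = 6.8285e+05/607.49 = 1124.1 N

1120 N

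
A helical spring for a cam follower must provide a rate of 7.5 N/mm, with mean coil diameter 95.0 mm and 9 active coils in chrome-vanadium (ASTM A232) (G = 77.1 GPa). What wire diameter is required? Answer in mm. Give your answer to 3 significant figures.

d = (8D³N_a·k / G)^(1/4) = (8·95.0³·9·7.5 / (77.1×10³))^0.25
  = (6005)^0.25 = 8.8029 mm

8.80 mm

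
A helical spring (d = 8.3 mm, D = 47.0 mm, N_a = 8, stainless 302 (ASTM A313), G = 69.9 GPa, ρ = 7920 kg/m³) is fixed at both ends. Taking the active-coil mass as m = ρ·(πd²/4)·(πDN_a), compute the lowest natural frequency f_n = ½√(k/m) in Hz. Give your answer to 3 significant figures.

k = Gd⁴/(8D³N_a) = (69.9×10³)(8.3⁴)/(8·47.0³·8) = 49.925 N/mm = 49925 N/m
Wire length L = πDN_a = π·47.0·8 = 1181.2 mm
m = ρ·(πd²/4)·L = 7920 × 54.106×10⁻⁶ m² × 1.1812 m = 0.50618 kg
f_n = ½√(k/m) = 0.5·√(49925/0.50618) = 0.5·√(98630) = 157.03 Hz

157 Hz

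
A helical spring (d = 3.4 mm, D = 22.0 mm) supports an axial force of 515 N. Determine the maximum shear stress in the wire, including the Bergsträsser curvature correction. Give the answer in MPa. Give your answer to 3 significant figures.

894 MPa

Spring index C = D/d = 22.0/3.4 = 6.4706
K_B = (4C+2)/(4C−3) = 27.882/22.882 = 1.2185
τ₀ = 8FD/(πd³) = 8·515·22.0/(π·3.4³) = 90640/123.48 = 734.06 MPa
τ_max = K·τ₀ = 1.2185 × 734.06 = 894.46 MPa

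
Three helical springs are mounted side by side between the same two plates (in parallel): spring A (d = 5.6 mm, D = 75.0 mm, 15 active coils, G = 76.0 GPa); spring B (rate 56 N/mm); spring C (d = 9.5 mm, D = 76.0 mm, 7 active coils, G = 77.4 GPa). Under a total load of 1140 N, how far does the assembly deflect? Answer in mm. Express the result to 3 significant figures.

k_A = Gd⁴/(8D³N_a) = (76.0×10³)(5.6⁴)/(8·75.0³·15) = 1.4764 N/mm
k_C = Gd⁴/(8D³N_a) = (77.4×10³)(9.5⁴)/(8·76.0³·7) = 25.645 N/mm
Parallel: k_eq = 1.4764 + 56 + 25.645 = 83.122 N/mm
δ = F/k_eq = 1140/83.122 = 13.715 mm

13.7 mm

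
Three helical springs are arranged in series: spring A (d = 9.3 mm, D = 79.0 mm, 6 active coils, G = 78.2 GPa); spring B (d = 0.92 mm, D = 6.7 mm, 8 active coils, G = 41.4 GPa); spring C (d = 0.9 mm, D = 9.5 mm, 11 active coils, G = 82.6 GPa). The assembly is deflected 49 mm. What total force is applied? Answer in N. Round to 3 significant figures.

k_A = Gd⁴/(8D³N_a) = (78.2×10³)(9.3⁴)/(8·79.0³·6) = 24.718 N/mm
k_B = Gd⁴/(8D³N_a) = (41.4×10³)(0.92⁴)/(8·6.7³·8) = 1.5408 N/mm
k_C = Gd⁴/(8D³N_a) = (82.6×10³)(0.9⁴)/(8·9.5³·11) = 0.71828 N/mm
Series: 1/k_eq = 1/24.718 + 1/1.5408 + 1/0.71828 = 2.0817; k_eq = 0.48038 N/mm
F = k_eq·δ = 0.48038·49 = 23.539 N

23.5 N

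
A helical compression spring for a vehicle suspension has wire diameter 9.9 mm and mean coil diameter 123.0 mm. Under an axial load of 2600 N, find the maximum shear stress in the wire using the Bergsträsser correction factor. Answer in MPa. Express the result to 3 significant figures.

Spring index C = D/d = 123.0/9.9 = 12.4242
K_B = (4C+2)/(4C−3) = 51.697/46.697 = 1.1071
τ₀ = 8FD/(πd³) = 8·2600·123.0/(π·9.9³) = 2.5584e+06/3048.3 = 839.29 MPa
τ_max = K·τ₀ = 1.1071 × 839.29 = 929.16 MPa

929 MPa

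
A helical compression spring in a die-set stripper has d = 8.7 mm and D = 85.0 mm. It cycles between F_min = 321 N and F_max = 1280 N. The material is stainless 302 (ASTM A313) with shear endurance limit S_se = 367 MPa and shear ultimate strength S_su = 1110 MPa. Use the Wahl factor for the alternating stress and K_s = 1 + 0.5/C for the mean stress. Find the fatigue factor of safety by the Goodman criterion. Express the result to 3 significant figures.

C = D/d = 85.0/8.7 = 9.7701; K_W = (4C−1)/(4C−4)+0.615/C = 1.1485; K_s = 1+0.5/C = 1.0512
F_a = (F_max−F_min)/2 = 479.5 N; F_m = (F_max+F_min)/2 = 800.5 N
τ_a = K_W·8F_aD/(πd³) = 1.1485 × 157.61 = 181.01 MPa
τ_m = K_s·8F_mD/(πd³) = 1.0512 × 263.13 = 276.59 MPa
Goodman: 1/n_f = τ_a/S_se + τ_m/S_su = 181.01/367 + 276.59/1110 = 0.49322 + 0.24918 = 0.7424
n_f = 1/0.7424 = 1.347

1.35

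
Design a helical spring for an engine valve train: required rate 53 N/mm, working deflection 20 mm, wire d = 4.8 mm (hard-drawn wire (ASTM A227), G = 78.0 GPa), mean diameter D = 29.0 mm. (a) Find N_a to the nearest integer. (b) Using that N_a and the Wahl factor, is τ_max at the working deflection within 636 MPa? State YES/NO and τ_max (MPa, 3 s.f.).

N_a = Gd⁴/(8D³k) = (78.0×10³)(4.8⁴)/(8·29.0³·53) = 4.004 → N_a = 4
Actual rate k = Gd⁴/(8D³·4) = 53.054 N/mm
Working load F = kδ = 53.054·20 = 1061.1 N
C = 29.0/4.8 = 6.0417; K_W = (4C−1)/(4C−4)+0.615/C = 1.2506
τ_max = K_W·8FD/(πd³) = 1.2506·708.53 = 886.06 MPa
τ_max > 636 MPa → exceeds allowable

(a) 4 coils; (b) NO, τ_max = 886 MPa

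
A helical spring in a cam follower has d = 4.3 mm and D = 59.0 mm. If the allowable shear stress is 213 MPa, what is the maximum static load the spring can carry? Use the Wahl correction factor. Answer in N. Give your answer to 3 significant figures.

102 N

C = D/d = 59.0/4.3 = 13.7209
K_W = (4C−1)/(4C−4) + 0.615/C = 53.884/50.884 + 0.0448 = 1.1038
τ_max = K·8FD/(πd³) → F_max = τ_allow·πd³/(8DK)
F_max = 213·π·4.3³/(8·59.0·1.1038) = 53203/520.98 = 102.12 N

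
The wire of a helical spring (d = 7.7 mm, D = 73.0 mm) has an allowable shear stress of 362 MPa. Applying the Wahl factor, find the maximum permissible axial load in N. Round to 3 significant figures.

771 N

C = D/d = 73.0/7.7 = 9.4805
K_W = (4C−1)/(4C−4) + 0.615/C = 36.922/33.922 + 0.0649 = 1.1533
τ_max = K·8FD/(πd³) → F_max = τ_allow·πd³/(8DK)
F_max = 362·π·7.7³/(8·73.0·1.1533) = 5.192e+05/673.53 = 770.85 N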